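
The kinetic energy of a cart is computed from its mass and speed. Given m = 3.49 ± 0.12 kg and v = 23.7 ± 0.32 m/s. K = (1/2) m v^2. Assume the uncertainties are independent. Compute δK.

42.9 J

Products/powers → add relative errors in quadrature, weighted by exponent:
  (1·δm/m)² = (1×0.0344)² = 0.00118;  (2·δv/v)² = (2×0.0135)² = 0.000729
δK/K = √(0.00191) = 0.0437
K = 980 J, so δK = 0.0437 × 980 = 42.9 J.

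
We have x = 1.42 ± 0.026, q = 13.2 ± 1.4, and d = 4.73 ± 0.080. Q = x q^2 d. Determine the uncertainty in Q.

Products/powers → add relative errors in quadrature, weighted by exponent:
  (1·δx/x)² = (1×0.0183)² = 0.000335;  (2·δq/q)² = (2×0.106)² = 0.0450;  (1·δd/d)² = (1×0.0169)² = 0.000286
δQ/Q = √(0.0456) = 0.214
Q = 1170, so δQ = 0.214 × 1170 = 250.

250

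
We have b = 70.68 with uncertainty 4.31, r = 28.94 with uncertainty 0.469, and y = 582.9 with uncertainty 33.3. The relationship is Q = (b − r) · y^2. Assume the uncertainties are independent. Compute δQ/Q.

0.154

Let u = b − r = 41.74. δu = √(δb² + δr²) = √(18.6 + 0.220) = 4.34, so δu/u = 0.104.
Q is then a monomial in u, y:
δQ/Q = √((δu/u)² + (2·δy/y)²) = √(0.0108 + 0.0131) = 0.154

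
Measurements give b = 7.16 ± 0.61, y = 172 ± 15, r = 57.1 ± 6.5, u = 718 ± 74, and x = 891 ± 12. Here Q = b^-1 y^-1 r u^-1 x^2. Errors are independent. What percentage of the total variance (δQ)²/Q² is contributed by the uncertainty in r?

(δQ/Q)² = (-1·δb/b)² + (-1·δy/y)² + (1·δr/r)² + (-1·δu/u)² + (2·δx/x)²
  b term: (-1×0.0852)² = 0.00726
  y term: (-1×0.0872)² = 0.00761
  r term: (1×0.114)² = 0.0130
  u term: (-1×0.103)² = 0.0106
  x term: (2×0.0135)² = 0.000726
Total = 0.0392. Share from r = 0.0130/0.0392 = 0.331.

33.1%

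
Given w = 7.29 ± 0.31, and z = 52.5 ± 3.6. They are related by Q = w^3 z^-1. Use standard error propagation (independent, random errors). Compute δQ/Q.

0.145

Each factor contributes (exponent × relative error)² to (δQ/Q)²:
  (3·δw/w)² = (3×0.0425)² = 0.0163;  (-1·δz/z)² = (-1×0.0686)² = 0.00470
δQ/Q = √(0.0210) = 0.145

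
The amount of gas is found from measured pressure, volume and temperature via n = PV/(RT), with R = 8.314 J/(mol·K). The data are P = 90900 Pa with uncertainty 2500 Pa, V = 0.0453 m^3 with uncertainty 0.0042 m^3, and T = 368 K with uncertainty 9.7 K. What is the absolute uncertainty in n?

Products/powers → add relative errors in quadrature, weighted by exponent:
  (1·δP/P)² = (1×0.0275)² = 0.000756;  (1·δV/V)² = (1×0.0927)² = 0.00860;  (-1·δT/T)² = (-1×0.0264)² = 0.000695
δn/n = √(0.0100) = 0.100
n = 1.35 mol, so δn = 0.100 × 1.35 = 0.135 mol.

0.135 mol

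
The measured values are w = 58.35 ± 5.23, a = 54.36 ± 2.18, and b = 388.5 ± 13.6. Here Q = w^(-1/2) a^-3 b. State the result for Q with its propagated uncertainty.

Q is a product of powers, so relative uncertainties combine in quadrature:
  (−½·δw/w)² = (-0.5×0.0896)² = 0.00201;  (-3·δa/a)² = (-3×0.0401)² = 0.0145;  (1·δb/b)² = (1×0.0350)² = 0.00123
δQ/Q = √(0.0177) = 0.133
Q = 0.0003166, so δQ = 0.133 × 0.0003166 = 4.21e-05.

(3.166 ± 0.421) × 10^-4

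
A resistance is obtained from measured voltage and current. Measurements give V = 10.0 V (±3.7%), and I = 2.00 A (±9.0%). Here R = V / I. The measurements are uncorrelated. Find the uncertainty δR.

For a monomial R ∝ V, I^-1, fractional errors add in quadrature:
  (1·δV/V)² = (1×0.0370)² = 0.00137;  (-1·δI/I)² = (-1×0.0900)² = 0.00810
δR/R = √(0.00947) = 0.0973
R = 5.00 Ω, so δR = 0.0973 × 5.00 = 0.487 Ω.

0.487 Ω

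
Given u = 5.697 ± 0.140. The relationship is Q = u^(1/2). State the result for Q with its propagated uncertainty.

For a monomial Q ∝ u^(1/2), fractional errors add in quadrature:
  (½·δu/u)² = (0.5×0.0246)² = 0.000151
δQ/Q = √(0.000151) = 0.0123
Q = 2.387, so δQ = 0.0123 × 2.387 = 0.0293.

2.387 ± 0.0293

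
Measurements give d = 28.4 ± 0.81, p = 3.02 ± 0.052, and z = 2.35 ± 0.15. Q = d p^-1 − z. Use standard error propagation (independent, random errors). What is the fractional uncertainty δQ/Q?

0.0492

Let w = d·p^-1 = 9.40. δw/w = √((1·δd/d)² + (-1·δp/p)²) = √(0.000813 + 0.000296) = 0.0333, so δw = 0.313.
Q = w − z: δQ = √(δw² + δz²) = √(0.0982 + 0.0225) = 0.347
Q = 7.05, so δQ/Q = 0.347/7.05 = 0.0492.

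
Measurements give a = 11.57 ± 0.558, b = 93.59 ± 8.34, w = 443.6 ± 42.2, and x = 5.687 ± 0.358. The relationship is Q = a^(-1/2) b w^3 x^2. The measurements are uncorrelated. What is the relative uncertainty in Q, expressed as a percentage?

Since Q is a product/quotient, work with relative uncertainties:
  (−½·δa/a)² = (-0.5×0.0482)² = 0.000581;  (1·δb/b)² = (1×0.0891)² = 0.00794;  (3·δw/w)² = (3×0.0951)² = 0.0814;  (2·δx/x)² = (2×0.0630)² = 0.0159
δQ/Q = √(0.106) = 0.325

32.5%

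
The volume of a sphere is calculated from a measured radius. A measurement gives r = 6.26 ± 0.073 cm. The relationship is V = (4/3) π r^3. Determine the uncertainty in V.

V ∝ r^3, so δV/V = |3| · δr/r = 3 × 0.0117 = 0.0350.
V = 1030 cm^3, so δV = 0.0350 × 1030 = 35.9 cm^3.

35.9 cm^3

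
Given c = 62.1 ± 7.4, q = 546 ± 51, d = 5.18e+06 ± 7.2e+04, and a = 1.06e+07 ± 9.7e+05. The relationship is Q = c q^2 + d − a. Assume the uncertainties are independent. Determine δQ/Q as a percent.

Let p = c·q^2 = 1.85e+07. δp/p = √((1·δc/c)² + (2·δq/q)²) = √(0.0142 + 0.0349) = 0.222, so δp = 4.1e+06.
Q = p + d − a: δQ = √(δp² + δd² + δa²) = √(1.68e+13 + 5.18e+09 + 9.41e+11) = 4.22e+06
Q = 1.31e+07, so δQ/Q = 4.22e+06/1.31e+07 = 0.322.

32.2%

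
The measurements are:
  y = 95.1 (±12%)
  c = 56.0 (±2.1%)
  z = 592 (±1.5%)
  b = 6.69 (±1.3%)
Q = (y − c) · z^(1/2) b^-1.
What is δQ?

41.8

Let u = y − c = 39.1. δu = √(δy² + δc²) = √(130 + 1.38) = 11.5, so δu/u = 0.293.
Q is then a monomial in u, z, b:
δQ/Q = √((δu/u)² + (½·δz/z)² + (-1·δb/b)²) = √(0.0861 + 5.62e-05 + 0.000169) = 0.294
Q = 142, so δQ = 0.294 × 142 = 41.8.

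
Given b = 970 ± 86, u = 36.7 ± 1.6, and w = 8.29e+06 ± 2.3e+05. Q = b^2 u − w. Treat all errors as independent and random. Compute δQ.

Let p = b^2·u = 3.45e+07. δp/p = √((2·δb/b)² + (1·δu/u)²) = √(0.0314 + 0.00190) = 0.183, so δp = 6.31e+06.
Q = p − w: δQ = √(δp² + δw²) = √(3.98e+13 + 5.29e+10) = 6.31e+06

6.31e+06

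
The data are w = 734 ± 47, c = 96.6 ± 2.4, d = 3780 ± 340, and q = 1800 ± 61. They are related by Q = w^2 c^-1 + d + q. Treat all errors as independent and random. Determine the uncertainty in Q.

Let p = w^2·c^-1 = 5580. δp/p = √((2·δw/w)² + (-1·δc/c)²) = √(0.0164 + 0.000617) = 0.130, so δp = 728.
Q = p + d + q: δQ = √(δp² + δd² + δq²) = √(5.29e+05 + 1.16e+05 + 3720) = 805

805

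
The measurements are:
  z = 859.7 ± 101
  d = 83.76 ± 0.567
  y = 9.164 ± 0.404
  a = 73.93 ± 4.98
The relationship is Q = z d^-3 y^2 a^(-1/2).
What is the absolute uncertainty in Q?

0.00217

Each factor contributes (exponent × relative error)² to (δQ/Q)²:
  (1·δz/z)² = (1×0.117)² = 0.0138;  (-3·δd/d)² = (-3×0.00677)² = 0.000412;  (2·δy/y)² = (2×0.0441)² = 0.00777;  (−½·δa/a)² = (-0.5×0.0674)² = 0.00113
δQ/Q = √(0.0231) = 0.152
Q = 0.01429, so δQ = 0.152 × 0.01429 = 0.00217.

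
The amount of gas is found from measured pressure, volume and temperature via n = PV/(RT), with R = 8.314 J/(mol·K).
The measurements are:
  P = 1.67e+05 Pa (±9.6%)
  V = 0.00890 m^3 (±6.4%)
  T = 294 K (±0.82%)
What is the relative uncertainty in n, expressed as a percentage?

11.6%

For a monomial n ∝ P, V, T^-1, fractional errors add in quadrature:
  (1·δP/P)² = (1×0.0960)² = 0.00922;  (1·δV/V)² = (1×0.0640)² = 0.00410;  (-1·δT/T)² = (-1×0.00820)² = 6.72e-05
δn/n = √(0.0134) = 0.116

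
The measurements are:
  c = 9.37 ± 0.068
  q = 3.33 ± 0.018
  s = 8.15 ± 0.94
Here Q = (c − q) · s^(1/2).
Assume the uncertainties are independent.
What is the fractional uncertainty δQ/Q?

0.0588

Let u = c − q = 6.04. δu = √(δc² + δq²) = √(0.00462 + 0.000324) = 0.0703, so δu/u = 0.0116.
Q is then a monomial in u, s:
δQ/Q = √((δu/u)² + (½·δs/s)²) = √(0.000136 + 0.00333) = 0.0588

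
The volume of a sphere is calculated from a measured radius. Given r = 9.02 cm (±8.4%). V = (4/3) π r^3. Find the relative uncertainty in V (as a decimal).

0.252

Each factor contributes (exponent × relative error)² to (δV/V)²:
  (3·δr/r)² = (3×0.0840)² = 0.0635
δV/V = √(0.0635) = 0.252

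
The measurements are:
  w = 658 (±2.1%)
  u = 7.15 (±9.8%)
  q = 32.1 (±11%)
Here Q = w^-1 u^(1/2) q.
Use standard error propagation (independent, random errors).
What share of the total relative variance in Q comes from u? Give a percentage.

16.1%

(δQ/Q)² = (-1·δw/w)² + (½·δu/u)² + (1·δq/q)²
  w term: (-1×0.0210)² = 0.000441
  u term: (0.5×0.0980)² = 0.00240
  q term: (1×0.110)² = 0.0121
Total = 0.0149. Share from u = 0.00240/0.0149 = 0.161.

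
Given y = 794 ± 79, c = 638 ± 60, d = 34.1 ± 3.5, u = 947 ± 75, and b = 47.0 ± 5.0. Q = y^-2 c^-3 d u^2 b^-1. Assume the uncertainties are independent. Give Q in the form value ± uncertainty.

Products/powers → add relative errors in quadrature, weighted by exponent:
  (-2·δy/y)² = (-2×0.0995)² = 0.0396;  (-3·δc/c)² = (-3×0.0940)² = 0.0796;  (1·δd/d)² = (1×0.103)² = 0.0105;  (2·δu/u)² = (2×0.0792)² = 0.0251;  (-1·δb/b)² = (-1×0.106)² = 0.0113
δQ/Q = √(0.166) = 0.408
Q = 3.97e-09, so δQ = 0.408 × 3.97e-09 = 1.62e-09.

(3.97 ± 1.62) × 10^-9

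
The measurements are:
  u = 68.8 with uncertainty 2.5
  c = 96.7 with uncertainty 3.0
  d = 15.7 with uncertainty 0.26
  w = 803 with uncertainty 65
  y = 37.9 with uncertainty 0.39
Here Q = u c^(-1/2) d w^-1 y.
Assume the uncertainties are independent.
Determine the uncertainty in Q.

For a monomial Q ∝ u, c^(-1/2), d, w^-1, y, fractional errors add in quadrature:
  (1·δu/u)² = (1×0.0363)² = 0.00132;  (−½·δc/c)² = (-0.5×0.0310)² = 0.000241;  (1·δd/d)² = (1×0.0166)² = 0.000274;  (-1·δw/w)² = (-1×0.0809)² = 0.00655;  (1·δy/y)² = (1×0.0103)² = 0.000106
δQ/Q = √(0.00849) = 0.0922
Q = 5.18, so δQ = 0.0922 × 5.18 = 0.478.

0.478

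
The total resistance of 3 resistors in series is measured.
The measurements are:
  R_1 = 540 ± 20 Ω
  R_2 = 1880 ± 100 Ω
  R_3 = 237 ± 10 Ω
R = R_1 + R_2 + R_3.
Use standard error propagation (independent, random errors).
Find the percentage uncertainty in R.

Each term contributes (cᵢ δxᵢ)² to (δR)²:
  (δR_1)² = 400;  (δR_2)² = 10000;  (δR_3)² = 100
δR = √(10500) = 102 Ω
R = 2660 Ω, so δR/R = 102/2660 = 0.0386.

3.86%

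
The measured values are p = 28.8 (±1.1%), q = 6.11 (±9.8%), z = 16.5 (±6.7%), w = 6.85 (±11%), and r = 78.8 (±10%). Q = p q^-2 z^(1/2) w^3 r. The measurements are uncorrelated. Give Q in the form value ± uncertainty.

79400 ± 31600

Relative error in a monomial: (δQ/Q)² = Σ (nᵢ · δxᵢ/xᵢ)².
  (1·δp/p)² = (1×0.0110)² = 0.000121;  (-2·δq/q)² = (-2×0.0980)² = 0.0384;  (½·δz/z)² = (0.5×0.0670)² = 0.00112;  (3·δw/w)² = (3×0.110)² = 0.109;  (1·δr/r)² = (1×0.100)² = 0.0100
δQ/Q = √(0.159) = 0.398
Q = 79400, so δQ = 0.398 × 79400 = 31600.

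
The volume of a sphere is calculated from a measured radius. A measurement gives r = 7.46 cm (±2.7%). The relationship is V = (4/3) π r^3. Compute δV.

141 cm^3

V ∝ r^3, so δV/V = |3| · δr/r = 3 × 0.0270 = 0.0810.
V = 1740 cm^3, so δV = 0.0810 × 1740 = 141 cm^3.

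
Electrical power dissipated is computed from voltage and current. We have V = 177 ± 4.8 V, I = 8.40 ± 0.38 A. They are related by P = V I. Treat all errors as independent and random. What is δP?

78.4 W

Relative error in a monomial: (δP/P)² = Σ (nᵢ · δxᵢ/xᵢ)².
  (1·δV/V)² = (1×0.0271)² = 0.000735;  (1·δI/I)² = (1×0.0452)² = 0.00205
δP/P = √(0.00278) = 0.0527
P = 1490 W, so δP = 0.0527 × 1490 = 78.4 W.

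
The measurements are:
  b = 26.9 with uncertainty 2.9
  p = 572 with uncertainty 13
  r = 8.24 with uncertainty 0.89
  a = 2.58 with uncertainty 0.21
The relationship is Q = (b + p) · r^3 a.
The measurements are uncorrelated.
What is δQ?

Let u = b + p = 599. δu = √(δb² + δp²) = √(8.41 + 169) = 13.3, so δu/u = 0.0222.
Q is then a monomial in u, r, a:
δQ/Q = √((δu/u)² + (3·δr/r)² + (1·δa/a)²) = √(0.000495 + 0.105 + 0.00663) = 0.335
Q = 8.64e+05, so δQ = 0.335 × 8.64e+05 = 2.89e+05.

2.89e+05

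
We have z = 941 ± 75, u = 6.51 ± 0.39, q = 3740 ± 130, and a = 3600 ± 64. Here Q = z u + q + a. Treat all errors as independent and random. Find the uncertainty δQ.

Let p = z·u = 6130. δp/p = √((1·δz/z)² + (1·δu/u)²) = √(0.00635 + 0.00359) = 0.0997, so δp = 611.
Q = p + q + a: δQ = √(δp² + δq² + δa²) = √(3.73e+05 + 16900 + 4100) = 628

628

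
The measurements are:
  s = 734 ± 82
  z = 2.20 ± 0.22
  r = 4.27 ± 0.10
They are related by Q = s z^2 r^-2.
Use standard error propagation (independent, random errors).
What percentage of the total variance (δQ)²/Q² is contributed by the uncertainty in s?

22.8%

(δQ/Q)² = (1·δs/s)² + (2·δz/z)² + (-2·δr/r)²
  s term: (1×0.112)² = 0.0125
  z term: (2×0.100)² = 0.0400
  r term: (-2×0.0234)² = 0.00219
Total = 0.0547. Share from s = 0.0125/0.0547 = 0.228.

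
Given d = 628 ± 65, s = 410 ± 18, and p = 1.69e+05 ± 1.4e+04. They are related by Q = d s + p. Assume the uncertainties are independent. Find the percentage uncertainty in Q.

7.54%

Let w = d·s = 2.57e+05. δw/w = √((1·δd/d)² + (1·δs/s)²) = √(0.0107 + 0.00193) = 0.112, so δw = 28900.
Q = w + p: δQ = √(δw² + δp²) = √(8.38e+08 + 1.96e+08) = 32200
Q = 4.26e+05, so δQ/Q = 32200/4.26e+05 = 0.0754.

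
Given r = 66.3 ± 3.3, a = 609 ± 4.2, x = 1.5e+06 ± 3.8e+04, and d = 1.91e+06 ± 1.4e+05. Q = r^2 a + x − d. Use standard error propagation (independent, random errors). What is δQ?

3.04e+05

Let p = r^2·a = 2.68e+06. δp/p = √((2·δr/r)² + (1·δa/a)²) = √(0.00991 + 4.76e-05) = 0.0998, so δp = 2.67e+05.
Q = p + x − d: δQ = √(δp² + δx² + δd²) = √(7.14e+10 + 1.44e+09 + 1.96e+10) = 3.04e+05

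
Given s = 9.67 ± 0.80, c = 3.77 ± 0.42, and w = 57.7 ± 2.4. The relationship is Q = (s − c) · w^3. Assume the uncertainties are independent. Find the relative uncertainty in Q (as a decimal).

Let u = s − c = 5.90. δu = √(δs² + δc²) = √(0.640 + 0.176) = 0.904, so δu/u = 0.153.
Q is then a monomial in u, w:
δQ/Q = √((δu/u)² + (3·δw/w)²) = √(0.0235 + 0.0156) = 0.198

0.198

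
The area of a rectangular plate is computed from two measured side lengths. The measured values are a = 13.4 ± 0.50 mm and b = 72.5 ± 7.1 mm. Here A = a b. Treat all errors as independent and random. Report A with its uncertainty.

Products/powers → add relative errors in quadrature, weighted by exponent:
  (1·δa/a)² = (1×0.0373)² = 0.00139;  (1·δb/b)² = (1×0.0979)² = 0.00959
δA/A = √(0.0110) = 0.105
A = 972 mm^2, so δA = 0.105 × 972 = 102 mm^2.

972 ± 102 mm^2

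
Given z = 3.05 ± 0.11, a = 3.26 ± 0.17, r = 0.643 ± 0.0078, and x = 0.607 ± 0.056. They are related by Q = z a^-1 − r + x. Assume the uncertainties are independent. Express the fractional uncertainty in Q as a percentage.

Let p = z·a^-1 = 0.936. δp/p = √((1·δz/z)² + (-1·δa/a)²) = √(0.00130 + 0.00272) = 0.0634, so δp = 0.0593.
Q = p − r + x: δQ = √(δp² + δr² + δx²) = √(0.00352 + 6.08e-05 + 0.00314) = 0.0819
Q = 0.900, so δQ/Q = 0.0819/0.900 = 0.0911.

9.11%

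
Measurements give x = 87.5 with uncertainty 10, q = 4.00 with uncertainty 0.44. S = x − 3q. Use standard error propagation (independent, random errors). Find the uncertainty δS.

10.1

S is a linear combination, so absolute uncertainties add in quadrature:
  (δx)² = 100;  (3·δq)² = 1.74
δS = √(102) = 10.1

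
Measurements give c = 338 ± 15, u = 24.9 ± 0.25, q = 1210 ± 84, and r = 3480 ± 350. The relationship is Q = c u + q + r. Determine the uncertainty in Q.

526

Let p = c·u = 8420. δp/p = √((1·δc/c)² + (1·δu/u)²) = √(0.00197 + 0.000101) = 0.0455, so δp = 383.
Q = p + q + r: δQ = √(δp² + δq² + δr²) = √(1.47e+05 + 7060 + 1.22e+05) = 526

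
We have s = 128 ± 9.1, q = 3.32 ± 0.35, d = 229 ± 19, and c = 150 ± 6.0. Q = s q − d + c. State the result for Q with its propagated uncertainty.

346 ± 57.6

Let p = s·q = 425. δp/p = √((1·δs/s)² + (1·δq/q)²) = √(0.00505 + 0.0111) = 0.127, so δp = 54.0.
Q = p − d + c: δQ = √(δp² + δd² + δc²) = √(2920 + 361 + 36.0) = 57.6
Q = 346.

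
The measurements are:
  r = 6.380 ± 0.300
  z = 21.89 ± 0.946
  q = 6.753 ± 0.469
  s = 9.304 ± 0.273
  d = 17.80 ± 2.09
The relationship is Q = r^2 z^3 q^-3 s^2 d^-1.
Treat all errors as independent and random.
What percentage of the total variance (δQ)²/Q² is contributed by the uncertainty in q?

(δQ/Q)² = (2·δr/r)² + (3·δz/z)² + (-3·δq/q)² + (2·δs/s)² + (-1·δd/d)²
  r term: (2×0.0470)² = 0.00884
  z term: (3×0.0432)² = 0.0168
  q term: (-3×0.0695)² = 0.0434
  s term: (2×0.0293)² = 0.00344
  d term: (-1×0.117)² = 0.0138
Total = 0.0863. Share from q = 0.0434/0.0863 = 0.503.

50.3%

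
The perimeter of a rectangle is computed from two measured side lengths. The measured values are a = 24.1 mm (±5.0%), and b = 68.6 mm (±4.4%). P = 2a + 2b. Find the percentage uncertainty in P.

3.51%

Absolute uncertainties add in quadrature for a linear combination:
  (2·δa)² = 5.81;  (2·δb)² = 36.4
δP = √(42.3) = 6.50 mm
P = 185 mm, so δP/P = 6.50/185 = 0.0351.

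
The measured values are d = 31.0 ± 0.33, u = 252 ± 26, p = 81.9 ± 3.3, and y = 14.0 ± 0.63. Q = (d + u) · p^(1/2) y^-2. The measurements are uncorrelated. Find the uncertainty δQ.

1.70

Let w = d + u = 283. δw = √(δd² + δu²) = √(0.109 + 676) = 26.0, so δw/w = 0.0919.
Q is then a monomial in w, p, y:
δQ/Q = √((δw/w)² + (½·δp/p)² + (-2·δy/y)²) = √(0.00844 + 0.000406 + 0.00810) = 0.130
Q = 13.1, so δQ = 0.130 × 13.1 = 1.70.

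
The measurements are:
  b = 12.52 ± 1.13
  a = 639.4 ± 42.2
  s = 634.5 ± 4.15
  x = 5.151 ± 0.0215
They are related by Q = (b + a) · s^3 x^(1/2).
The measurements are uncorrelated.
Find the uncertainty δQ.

2.56e+10

Let u = b + a = 651.9. δu = √(δb² + δa²) = √(1.28 + 1780) = 42.2, so δu/u = 0.0648.
Q is then a monomial in u, s, x:
δQ/Q = √((δu/u)² + (3·δs/s)² + (½·δx/x)²) = √(0.00419 + 0.000385 + 4.36e-06) = 0.0677
Q = 3.78e+11, so δQ = 0.0677 × 3.78e+11 = 2.56e+10.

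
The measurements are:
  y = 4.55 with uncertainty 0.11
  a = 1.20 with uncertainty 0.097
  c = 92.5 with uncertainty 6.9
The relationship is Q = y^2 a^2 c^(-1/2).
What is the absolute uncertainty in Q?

0.536

Since Q is a product/quotient, work with relative uncertainties:
  (2·δy/y)² = (2×0.0242)² = 0.00234;  (2·δa/a)² = (2×0.0808)² = 0.0261;  (−½·δc/c)² = (-0.5×0.0746)² = 0.00139
δQ/Q = √(0.0299) = 0.173
Q = 3.10, so δQ = 0.173 × 3.10 = 0.536.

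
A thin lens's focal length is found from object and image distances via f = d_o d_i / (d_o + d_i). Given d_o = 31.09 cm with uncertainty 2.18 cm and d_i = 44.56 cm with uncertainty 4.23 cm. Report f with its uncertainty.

∂f/∂d_o = (d_i/(d_o+d_i))² = 0.347;  ∂f/∂d_i = (d_o/(d_o+d_i))² = 0.169
δf = √((∂f/∂d_o · δd_o)² + (∂f/∂d_i · δd_i)²) = √(0.572 + 0.510) = 1.04 cm
f = 18.31 cm.

18.31 ± 1.04 cm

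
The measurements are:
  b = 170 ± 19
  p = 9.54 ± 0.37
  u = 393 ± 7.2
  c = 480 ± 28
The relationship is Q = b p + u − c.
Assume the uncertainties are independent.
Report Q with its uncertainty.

Let w = b·p = 1620. δw/w = √((1·δb/b)² + (1·δp/p)²) = √(0.0125 + 0.00150) = 0.118, so δw = 192.
Q = w + u − c: δQ = √(δw² + δu² + δc²) = √(36800 + 51.8 + 784) = 194
Q = 1530.

1530 ± 194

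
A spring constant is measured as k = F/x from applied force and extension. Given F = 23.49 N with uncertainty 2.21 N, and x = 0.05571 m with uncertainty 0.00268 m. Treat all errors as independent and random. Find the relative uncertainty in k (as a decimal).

k is a product of powers, so relative uncertainties combine in quadrature:
  (1·δF/F)² = (1×0.0941)² = 0.00885;  (-1·δx/x)² = (-1×0.0481)² = 0.00231
δk/k = √(0.0112) = 0.106

0.106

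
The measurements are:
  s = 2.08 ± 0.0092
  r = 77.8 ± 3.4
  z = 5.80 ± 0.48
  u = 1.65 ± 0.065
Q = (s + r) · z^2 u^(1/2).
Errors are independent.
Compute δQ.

Let w = s + r = 79.9. δw = √(δs² + δr²) = √(8.46e-05 + 11.6) = 3.40, so δw/w = 0.0426.
Q is then a monomial in w, z, u:
δQ/Q = √((δw/w)² + (2·δz/z)² + (½·δu/u)²) = √(0.00181 + 0.0274 + 0.000388) = 0.172
Q = 3450, so δQ = 0.172 × 3450 = 594.

594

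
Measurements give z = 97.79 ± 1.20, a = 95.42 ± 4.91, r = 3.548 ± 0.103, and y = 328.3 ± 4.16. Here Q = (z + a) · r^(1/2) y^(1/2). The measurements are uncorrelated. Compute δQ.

202

Let u = z + a = 193.2. δu = √(δz² + δa²) = √(1.44 + 24.1) = 5.05, so δu/u = 0.0262.
Q is then a monomial in u, r, y:
δQ/Q = √((δu/u)² + (½·δr/r)² + (½·δy/y)²) = √(0.000684 + 0.000211 + 4.01e-05) = 0.0306
Q = 6594, so δQ = 0.0306 × 6594 = 202.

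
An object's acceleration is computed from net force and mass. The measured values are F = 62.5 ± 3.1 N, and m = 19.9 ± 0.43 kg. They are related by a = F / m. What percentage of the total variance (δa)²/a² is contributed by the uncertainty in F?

(δa/a)² = (1·δF/F)² + (-1·δm/m)²
  F term: (1×0.0496)² = 0.00246
  m term: (-1×0.0216)² = 0.000467
Total = 0.00293. Share from F = 0.00246/0.00293 = 0.840.

84.0%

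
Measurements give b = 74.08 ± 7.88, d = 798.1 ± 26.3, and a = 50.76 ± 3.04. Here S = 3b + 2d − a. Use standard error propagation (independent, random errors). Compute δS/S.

Absolute uncertainties add in quadrature for a linear combination:
  (3·δb)² = 559;  (2·δd)² = 2770;  (δa)² = 9.24
δS = √(3330) = 57.7
S = 1768, so δS/S = 57.7/1768 = 0.0327.

0.0327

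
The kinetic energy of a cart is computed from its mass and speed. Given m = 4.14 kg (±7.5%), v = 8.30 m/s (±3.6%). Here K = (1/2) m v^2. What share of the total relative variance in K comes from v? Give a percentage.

(δK/K)² = (1·δm/m)² + (2·δv/v)²
  m term: (1×0.0750)² = 0.00562
  v term: (2×0.0360)² = 0.00518
Total = 0.0108. Share from v = 0.00518/0.0108 = 0.480.

48.0%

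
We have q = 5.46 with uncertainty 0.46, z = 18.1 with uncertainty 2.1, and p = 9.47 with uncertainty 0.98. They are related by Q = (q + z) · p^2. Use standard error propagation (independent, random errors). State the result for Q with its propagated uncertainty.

Let u = q + z = 23.6. δu = √(δq² + δz²) = √(0.212 + 4.41) = 2.15, so δu/u = 0.0912.
Q is then a monomial in u, p:
δQ/Q = √((δu/u)² + (2·δp/p)²) = √(0.00833 + 0.0428) = 0.226
Q = 2110, so δQ = 0.226 × 2110 = 478.

2110 ± 478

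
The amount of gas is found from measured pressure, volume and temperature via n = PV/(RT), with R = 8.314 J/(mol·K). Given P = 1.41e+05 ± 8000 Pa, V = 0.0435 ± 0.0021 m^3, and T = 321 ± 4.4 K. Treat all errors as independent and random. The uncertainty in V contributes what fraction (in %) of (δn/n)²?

(δn/n)² = (1·δP/P)² + (1·δV/V)² + (-1·δT/T)²
  P term: (1×0.0567)² = 0.00322
  V term: (1×0.0483)² = 0.00233
  T term: (-1×0.0137)² = 0.000188
Total = 0.00574. Share from V = 0.00233/0.00574 = 0.406.

40.6%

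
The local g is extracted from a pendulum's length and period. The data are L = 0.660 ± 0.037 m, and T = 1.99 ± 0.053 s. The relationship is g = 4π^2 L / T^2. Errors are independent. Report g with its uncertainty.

6.58 ± 0.509 m/s^2

Products/powers → add relative errors in quadrature, weighted by exponent:
  (1·δL/L)² = (1×0.0561)² = 0.00314;  (-2·δT/T)² = (-2×0.0266)² = 0.00284
δg/g = √(0.00598) = 0.0773
g = 6.58 m/s^2, so δg = 0.0773 × 6.58 = 0.509 m/s^2.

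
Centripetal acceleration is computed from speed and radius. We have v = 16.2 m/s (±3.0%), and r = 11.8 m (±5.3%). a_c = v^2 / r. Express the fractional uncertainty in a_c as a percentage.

8.01%

Relative error in a monomial: (δa_c/a_c)² = Σ (nᵢ · δxᵢ/xᵢ)².
  (2·δv/v)² = (2×0.0300)² = 0.00360;  (-1·δr/r)² = (-1×0.0530)² = 0.00281
δa_c/a_c = √(0.00641) = 0.0801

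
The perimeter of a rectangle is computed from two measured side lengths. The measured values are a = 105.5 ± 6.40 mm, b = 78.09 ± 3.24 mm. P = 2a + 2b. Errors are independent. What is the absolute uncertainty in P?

14.3 mm

P is a linear combination, so absolute uncertainties add in quadrature:
  (2·δa)² = 164;  (2·δb)² = 42.0
δP = √(206) = 14.3 mm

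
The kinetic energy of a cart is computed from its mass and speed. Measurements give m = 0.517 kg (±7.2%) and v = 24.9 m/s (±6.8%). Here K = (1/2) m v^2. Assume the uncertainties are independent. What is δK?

24.7 J

Products/powers → add relative errors in quadrature, weighted by exponent:
  (1·δm/m)² = (1×0.0720)² = 0.00518;  (2·δv/v)² = (2×0.0680)² = 0.0185
δK/K = √(0.0237) = 0.154
K = 160 J, so δK = 0.154 × 160 = 24.7 J.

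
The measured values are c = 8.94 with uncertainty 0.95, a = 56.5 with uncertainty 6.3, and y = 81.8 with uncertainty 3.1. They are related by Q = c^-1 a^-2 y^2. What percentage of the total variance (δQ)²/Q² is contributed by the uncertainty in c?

16.9%

(δQ/Q)² = (-1·δc/c)² + (-2·δa/a)² + (2·δy/y)²
  c term: (-1×0.106)² = 0.0113
  a term: (-2×0.112)² = 0.0497
  y term: (2×0.0379)² = 0.00574
Total = 0.0668. Share from c = 0.0113/0.0668 = 0.169.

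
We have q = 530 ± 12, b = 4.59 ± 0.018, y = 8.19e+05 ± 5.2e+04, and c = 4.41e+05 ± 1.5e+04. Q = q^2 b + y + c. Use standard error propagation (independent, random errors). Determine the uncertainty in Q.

79800

Let p = q^2·b = 1.29e+06. δp/p = √((2·δq/q)² + (1·δb/b)²) = √(0.00205 + 1.54e-05) = 0.0455, so δp = 58600.
Q = p + y + c: δQ = √(δp² + δy² + δc²) = √(3.43e+09 + 2.7e+09 + 2.25e+08) = 79800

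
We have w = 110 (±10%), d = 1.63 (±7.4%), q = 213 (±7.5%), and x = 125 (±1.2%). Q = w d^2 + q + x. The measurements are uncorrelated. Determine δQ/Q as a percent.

Let p = w·d^2 = 292. δp/p = √((1·δw/w)² + (2·δd/d)²) = √(0.0100 + 0.0219) = 0.179, so δp = 52.2.
Q = p + q + x: δQ = √(δp² + δq² + δx²) = √(2730 + 255 + 2.25) = 54.6
Q = 630, so δQ/Q = 54.6/630 = 0.0867.

8.67%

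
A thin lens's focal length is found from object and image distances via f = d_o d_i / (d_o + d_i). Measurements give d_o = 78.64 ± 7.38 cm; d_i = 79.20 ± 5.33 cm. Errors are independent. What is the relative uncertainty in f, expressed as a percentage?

5.78%

∂f/∂d_o = (d_i/(d_o+d_i))² = 0.252;  ∂f/∂d_i = (d_o/(d_o+d_i))² = 0.248
δf = √((∂f/∂d_o · δd_o)² + (∂f/∂d_i · δd_i)²) = √(3.45 + 1.75) = 2.28 cm
f = 39.46 cm, so δf/f = 2.28/39.46 = 0.0578.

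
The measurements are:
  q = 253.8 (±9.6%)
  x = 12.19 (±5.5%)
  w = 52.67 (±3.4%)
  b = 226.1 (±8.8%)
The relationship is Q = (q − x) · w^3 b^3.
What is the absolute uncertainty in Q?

1.23e+14

Let u = q − x = 241.6. δu = √(δq² + δx²) = √(594 + 0.450) = 24.4, so δu/u = 0.101.
Q is then a monomial in u, w, b:
δQ/Q = √((δu/u)² + (3·δw/w)² + (3·δb/b)²) = √(0.0102 + 0.0104 + 0.0697) = 0.300
Q = 4.08e+14, so δQ = 0.300 × 4.08e+14 = 1.23e+14.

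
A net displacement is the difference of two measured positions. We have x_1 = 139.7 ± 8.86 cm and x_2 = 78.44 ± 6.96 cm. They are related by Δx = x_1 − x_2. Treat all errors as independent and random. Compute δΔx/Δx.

Each term contributes (cᵢ δxᵢ)² to (δΔx)²:
  (δx_1)² = 78.5;  (δx_2)² = 48.4
δΔx = √(127) = 11.3 cm
Δx = 61.26 cm, so δΔx/Δx = 11.3/61.26 = 0.184.

0.184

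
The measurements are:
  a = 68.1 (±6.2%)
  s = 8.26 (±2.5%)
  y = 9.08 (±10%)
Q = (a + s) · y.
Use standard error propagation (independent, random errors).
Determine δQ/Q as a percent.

11.4%

Let u = a + s = 76.4. δu = √(δa² + δs²) = √(17.8 + 0.0426) = 4.23, so δu/u = 0.0554.
Q is then a monomial in u, y:
δQ/Q = √((δu/u)² + (1·δy/y)²) = √(0.00306 + 0.0100) = 0.114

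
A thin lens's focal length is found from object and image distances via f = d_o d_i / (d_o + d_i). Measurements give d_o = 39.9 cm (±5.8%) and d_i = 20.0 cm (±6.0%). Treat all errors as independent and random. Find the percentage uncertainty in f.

4.44%

∂f/∂d_o = (d_i/(d_o+d_i))² = 0.111;  ∂f/∂d_i = (d_o/(d_o+d_i))² = 0.444
δf = √((∂f/∂d_o · δd_o)² + (∂f/∂d_i · δd_i)²) = √(0.0666 + 0.283) = 0.592 cm
f = 13.3 cm, so δf/f = 0.592/13.3 = 0.0444.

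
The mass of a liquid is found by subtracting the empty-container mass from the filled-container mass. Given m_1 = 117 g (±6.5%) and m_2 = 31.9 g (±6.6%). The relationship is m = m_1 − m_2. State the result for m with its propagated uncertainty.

Sums and differences: (δm)² = Σ (cᵢ δxᵢ)².
  (δm_1)² = 57.8;  (δm_2)² = 4.43
δm = √(62.3) = 7.89 g
m = 85.1 g.

85.1 ± 7.89 g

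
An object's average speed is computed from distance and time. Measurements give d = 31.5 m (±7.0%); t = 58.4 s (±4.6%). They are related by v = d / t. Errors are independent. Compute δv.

Since v is a product/quotient, work with relative uncertainties:
  (1·δd/d)² = (1×0.0700)² = 0.00490;  (-1·δt/t)² = (-1×0.0460)² = 0.00212
δv/v = √(0.00702) = 0.0838
v = 0.539 m/s, so δv = 0.0838 × 0.539 = 0.0452 m/s.

0.0452 m/s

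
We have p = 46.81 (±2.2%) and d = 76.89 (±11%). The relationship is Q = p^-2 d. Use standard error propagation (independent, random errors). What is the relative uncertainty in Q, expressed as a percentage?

11.8%

Products/powers → add relative errors in quadrature, weighted by exponent:
  (-2·δp/p)² = (-2×0.0220)² = 0.00194;  (1·δd/d)² = (1×0.110)² = 0.0121
δQ/Q = √(0.0140) = 0.118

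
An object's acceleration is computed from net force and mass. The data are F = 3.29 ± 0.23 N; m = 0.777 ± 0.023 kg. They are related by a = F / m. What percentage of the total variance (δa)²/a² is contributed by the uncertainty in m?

(δa/a)² = (1·δF/F)² + (-1·δm/m)²
  F term: (1×0.0699)² = 0.00489
  m term: (-1×0.0296)² = 0.000876
Total = 0.00576. Share from m = 0.000876/0.00576 = 0.152.

15.2%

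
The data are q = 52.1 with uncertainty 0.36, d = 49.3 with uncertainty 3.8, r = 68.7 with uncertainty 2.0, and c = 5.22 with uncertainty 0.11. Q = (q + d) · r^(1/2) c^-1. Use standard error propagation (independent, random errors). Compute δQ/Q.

Let u = q + d = 101. δu = √(δq² + δd²) = √(0.130 + 14.4) = 3.82, so δu/u = 0.0376.
Q is then a monomial in u, r, c:
δQ/Q = √((δu/u)² + (½·δr/r)² + (-1·δc/c)²) = √(0.00142 + 0.000212 + 0.000444) = 0.0455

0.0455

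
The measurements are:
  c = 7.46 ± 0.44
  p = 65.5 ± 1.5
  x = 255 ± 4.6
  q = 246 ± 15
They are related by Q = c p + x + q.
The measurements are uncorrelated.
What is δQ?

34.7

Let w = c·p = 489. δw/w = √((1·δc/c)² + (1·δp/p)²) = √(0.00348 + 0.000524) = 0.0633, so δw = 30.9.
Q = w + x + q: δQ = √(δw² + δx² + δq²) = √(956 + 21.2 + 225) = 34.7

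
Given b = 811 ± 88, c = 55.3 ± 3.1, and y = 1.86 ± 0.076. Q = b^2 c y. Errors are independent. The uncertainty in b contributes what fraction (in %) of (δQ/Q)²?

(δQ/Q)² = (2·δb/b)² + (1·δc/c)² + (1·δy/y)²
  b term: (2×0.109)² = 0.0471
  c term: (1×0.0561)² = 0.00314
  y term: (1×0.0409)² = 0.00167
Total = 0.0519. Share from b = 0.0471/0.0519 = 0.907.

90.7%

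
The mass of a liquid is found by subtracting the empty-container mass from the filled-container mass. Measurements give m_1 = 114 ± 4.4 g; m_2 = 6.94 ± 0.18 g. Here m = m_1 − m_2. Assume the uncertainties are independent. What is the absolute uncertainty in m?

4.40 g

Absolute uncertainties add in quadrature for a linear combination:
  (δm_1)² = 19.4;  (δm_2)² = 0.0324
δm = √(19.4) = 4.40 g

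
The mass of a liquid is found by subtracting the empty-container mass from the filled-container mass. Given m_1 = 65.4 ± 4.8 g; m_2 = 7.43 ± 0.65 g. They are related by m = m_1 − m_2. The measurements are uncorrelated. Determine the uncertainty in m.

4.84 g

m is a linear combination, so absolute uncertainties add in quadrature:
  (δm_1)² = 23.0;  (δm_2)² = 0.423
δm = √(23.5) = 4.84 g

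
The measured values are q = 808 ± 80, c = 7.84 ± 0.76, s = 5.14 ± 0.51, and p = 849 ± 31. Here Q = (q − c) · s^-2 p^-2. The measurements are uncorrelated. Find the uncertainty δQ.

Let u = q − c = 800. δu = √(δq² + δc²) = √(6400 + 0.578) = 80.0, so δu/u = 0.1000.
Q is then a monomial in u, s, p:
δQ/Q = √((δu/u)² + (-2·δs/s)² + (-2·δp/p)²) = √(0.01000 + 0.0394 + 0.00533) = 0.234
Q = 4.2e-05, so δQ = 0.234 × 4.2e-05 = 9.83e-06.

9.83e-06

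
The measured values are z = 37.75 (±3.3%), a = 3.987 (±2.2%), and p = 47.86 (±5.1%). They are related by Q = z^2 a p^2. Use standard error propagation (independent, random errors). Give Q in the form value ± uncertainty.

Each factor contributes (exponent × relative error)² to (δQ/Q)²:
  (2·δz/z)² = (2×0.0330)² = 0.00436;  (1·δa/a)² = (1×0.0220)² = 0.000484;  (2·δp/p)² = (2×0.0510)² = 0.0104
δQ/Q = √(0.0152) = 0.123
Q = 1.301e+07, so δQ = 0.123 × 1.301e+07 = 1.61e+06.

(1.301 ± 0.161) × 10^7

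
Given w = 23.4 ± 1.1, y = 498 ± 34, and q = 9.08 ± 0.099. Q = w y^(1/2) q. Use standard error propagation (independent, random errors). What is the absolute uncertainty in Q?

280

Relative error in a monomial: (δQ/Q)² = Σ (nᵢ · δxᵢ/xᵢ)².
  (1·δw/w)² = (1×0.0470)² = 0.00221;  (½·δy/y)² = (0.5×0.0683)² = 0.00117;  (1·δq/q)² = (1×0.0109)² = 0.000119
δQ/Q = √(0.00349) = 0.0591
Q = 4740, so δQ = 0.0591 × 4740 = 280.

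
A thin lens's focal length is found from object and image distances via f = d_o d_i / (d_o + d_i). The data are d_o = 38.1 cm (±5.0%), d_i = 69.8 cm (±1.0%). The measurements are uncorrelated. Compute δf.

∂f/∂d_o = (d_i/(d_o+d_i))² = 0.418;  ∂f/∂d_i = (d_o/(d_o+d_i))² = 0.125
δf = √((∂f/∂d_o · δd_o)² + (∂f/∂d_i · δd_i)²) = √(0.636 + 0.00757) = 0.802 cm

0.802 cm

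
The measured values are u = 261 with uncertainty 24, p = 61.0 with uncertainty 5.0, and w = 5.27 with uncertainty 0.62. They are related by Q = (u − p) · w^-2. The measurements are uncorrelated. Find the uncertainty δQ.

1.91

Let h = u − p = 200. δh = √(δu² + δp²) = √(576 + 25.0) = 24.5, so δh/h = 0.123.
Q is then a monomial in h, w:
δQ/Q = √((δh/h)² + (-2·δw/w)²) = √(0.0150 + 0.0554) = 0.265
Q = 7.20, so δQ = 0.265 × 7.20 = 1.91.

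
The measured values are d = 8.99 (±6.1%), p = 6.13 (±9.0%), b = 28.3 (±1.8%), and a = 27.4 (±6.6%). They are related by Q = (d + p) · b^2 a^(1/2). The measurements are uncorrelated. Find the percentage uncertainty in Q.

7.09%

Let u = d + p = 15.1. δu = √(δd² + δp²) = √(0.301 + 0.304) = 0.778, so δu/u = 0.0514.
Q is then a monomial in u, b, a:
δQ/Q = √((δu/u)² + (2·δb/b)² + (½·δa/a)²) = √(0.00265 + 0.00130 + 0.00109) = 0.0709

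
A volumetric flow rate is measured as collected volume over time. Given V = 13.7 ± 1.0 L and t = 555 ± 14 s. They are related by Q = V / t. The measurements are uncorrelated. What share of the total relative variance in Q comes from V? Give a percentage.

(δQ/Q)² = (1·δV/V)² + (-1·δt/t)²
  V term: (1×0.0730)² = 0.00533
  t term: (-1×0.0252)² = 0.000636
Total = 0.00596. Share from V = 0.00533/0.00596 = 0.893.

89.3%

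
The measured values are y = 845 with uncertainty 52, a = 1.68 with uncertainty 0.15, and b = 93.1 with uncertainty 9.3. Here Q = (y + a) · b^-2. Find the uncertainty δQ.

Let u = y + a = 847. δu = √(δy² + δa²) = √(2700 + 0.0225) = 52.0, so δu/u = 0.0614.
Q is then a monomial in u, b:
δQ/Q = √((δu/u)² + (-2·δb/b)²) = √(0.00377 + 0.0399) = 0.209
Q = 0.0977, so δQ = 0.209 × 0.0977 = 0.0204.

0.0204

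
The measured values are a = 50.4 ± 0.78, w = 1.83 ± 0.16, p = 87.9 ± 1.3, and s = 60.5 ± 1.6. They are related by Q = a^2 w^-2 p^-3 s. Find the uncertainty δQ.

For a monomial Q ∝ a^2, w^-2, p^-3, s, fractional errors add in quadrature:
  (2·δa/a)² = (2×0.0155)² = 0.000958;  (-2·δw/w)² = (-2×0.0874)² = 0.0306;  (-3·δp/p)² = (-3×0.0148)² = 0.00197;  (1·δs/s)² = (1×0.0264)² = 0.000699
δQ/Q = √(0.0342) = 0.185
Q = 0.0676, so δQ = 0.185 × 0.0676 = 0.0125.

0.0125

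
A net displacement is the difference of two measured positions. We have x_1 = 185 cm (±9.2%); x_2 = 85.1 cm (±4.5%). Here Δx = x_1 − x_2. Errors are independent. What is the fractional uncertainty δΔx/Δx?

0.175

Absolute uncertainties add in quadrature for a linear combination:
  (δx_1)² = 290;  (δx_2)² = 14.7
δΔx = √(304) = 17.4 cm
Δx = 99.9 cm, so δΔx/Δx = 17.4/99.9 = 0.175.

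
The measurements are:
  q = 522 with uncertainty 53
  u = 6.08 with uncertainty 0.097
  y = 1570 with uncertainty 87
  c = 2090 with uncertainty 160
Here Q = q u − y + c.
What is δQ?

374

Let p = q·u = 3170. δp/p = √((1·δq/q)² + (1·δu/u)²) = √(0.0103 + 0.000255) = 0.103, so δp = 326.
Q = p − y + c: δQ = √(δp² + δy² + δc²) = √(1.06e+05 + 7570 + 25600) = 374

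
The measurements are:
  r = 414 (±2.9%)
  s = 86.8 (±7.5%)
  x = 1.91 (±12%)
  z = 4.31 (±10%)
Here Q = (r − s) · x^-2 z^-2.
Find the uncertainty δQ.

Let u = r − s = 327. δu = √(δr² + δs²) = √(144 + 42.4) = 13.7, so δu/u = 0.0417.
Q is then a monomial in u, x, z:
δQ/Q = √((δu/u)² + (-2·δx/x)² + (-2·δz/z)²) = √(0.00174 + 0.0576 + 0.0400) = 0.315
Q = 4.83, so δQ = 0.315 × 4.83 = 1.52.

1.52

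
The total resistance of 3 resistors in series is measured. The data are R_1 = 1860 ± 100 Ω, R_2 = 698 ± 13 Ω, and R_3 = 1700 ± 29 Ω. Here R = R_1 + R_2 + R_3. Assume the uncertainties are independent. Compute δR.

105 Ω

R is a linear combination, so absolute uncertainties add in quadrature:
  (δR_1)² = 10000;  (δR_2)² = 169;  (δR_3)² = 841
δR = √(11000) = 105 Ω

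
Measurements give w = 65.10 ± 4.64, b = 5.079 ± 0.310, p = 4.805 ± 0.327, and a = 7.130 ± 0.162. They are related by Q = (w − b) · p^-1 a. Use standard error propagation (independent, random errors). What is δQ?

Let u = w − b = 60.02. δu = √(δw² + δb²) = √(21.5 + 0.0961) = 4.65, so δu/u = 0.0775.
Q is then a monomial in u, p, a:
δQ/Q = √((δu/u)² + (-1·δp/p)² + (1·δa/a)²) = √(0.00600 + 0.00463 + 0.000516) = 0.106
Q = 89.06, so δQ = 0.106 × 89.06 = 9.40.

9.40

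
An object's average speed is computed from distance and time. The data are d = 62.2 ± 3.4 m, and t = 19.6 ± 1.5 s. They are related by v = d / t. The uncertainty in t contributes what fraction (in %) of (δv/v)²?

66.2%

(δv/v)² = (1·δd/d)² + (-1·δt/t)²
  d term: (1×0.0547)² = 0.00299
  t term: (-1×0.0765)² = 0.00586
Total = 0.00884. Share from t = 0.00586/0.00884 = 0.662.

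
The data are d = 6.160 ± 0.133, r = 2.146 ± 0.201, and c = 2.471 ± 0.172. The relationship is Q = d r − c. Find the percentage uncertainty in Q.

Let p = d·r = 13.22. δp/p = √((1·δd/d)² + (1·δr/r)²) = √(0.000466 + 0.00877) = 0.0961, so δp = 1.27.
Q = p − c: δQ = √(δp² + δc²) = √(1.61 + 0.0296) = 1.28
Q = 10.75, so δQ/Q = 1.28/10.75 = 0.119.

11.9%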